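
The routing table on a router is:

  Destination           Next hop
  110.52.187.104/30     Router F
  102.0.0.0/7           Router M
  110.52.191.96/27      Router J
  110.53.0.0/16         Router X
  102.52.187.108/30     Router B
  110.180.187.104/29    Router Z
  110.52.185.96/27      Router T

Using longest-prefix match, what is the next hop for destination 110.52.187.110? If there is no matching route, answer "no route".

no route

No entry's prefix contains 110.52.187.110; there is no default route.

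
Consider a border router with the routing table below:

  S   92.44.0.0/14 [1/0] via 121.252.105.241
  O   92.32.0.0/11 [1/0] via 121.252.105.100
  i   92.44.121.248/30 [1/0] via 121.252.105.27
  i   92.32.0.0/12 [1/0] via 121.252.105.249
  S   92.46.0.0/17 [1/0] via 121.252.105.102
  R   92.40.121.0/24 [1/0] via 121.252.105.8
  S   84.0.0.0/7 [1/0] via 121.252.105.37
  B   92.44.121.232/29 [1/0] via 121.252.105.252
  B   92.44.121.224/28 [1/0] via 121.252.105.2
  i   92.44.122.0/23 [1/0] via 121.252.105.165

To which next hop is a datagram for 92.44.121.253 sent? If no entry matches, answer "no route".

121.252.105.241

Routes whose prefix contains 92.44.121.253:
  92.32.0.0/11 (92.32.0.0 - 92.63.255.255) -> 121.252.105.100
  92.32.0.0/12 (92.32.0.0 - 92.47.255.255) -> 121.252.105.249
  92.44.0.0/14 (92.44.0.0 - 92.47.255.255) -> 121.252.105.241
More-specific entries that do NOT match:
  92.44.121.248/30 (92.44.121.248 - 92.44.121.251) does not contain 92.44.121.253
  92.44.121.232/29 (92.44.121.232 - 92.44.121.239) does not contain 92.44.121.253
  92.44.121.224/28 (92.44.121.224 - 92.44.121.239) does not contain 92.44.121.253
  92.40.121.0/24 (92.40.121.0 - 92.40.121.255) does not contain 92.44.121.253
  92.44.122.0/23 (92.44.122.0 - 92.44.123.255) does not contain 92.44.121.253
  92.46.0.0/17 (92.46.0.0 - 92.46.127.255) does not contain 92.44.121.253
Longest matching prefix is /14 -> next hop 121.252.105.241.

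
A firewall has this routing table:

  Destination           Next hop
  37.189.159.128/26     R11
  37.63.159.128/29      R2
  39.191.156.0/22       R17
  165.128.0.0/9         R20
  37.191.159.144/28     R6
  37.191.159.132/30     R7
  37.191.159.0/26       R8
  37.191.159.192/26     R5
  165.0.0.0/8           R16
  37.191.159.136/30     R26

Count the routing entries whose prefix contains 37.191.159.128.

No listed prefix contains 37.191.159.128.
Total matching entries: 0.

0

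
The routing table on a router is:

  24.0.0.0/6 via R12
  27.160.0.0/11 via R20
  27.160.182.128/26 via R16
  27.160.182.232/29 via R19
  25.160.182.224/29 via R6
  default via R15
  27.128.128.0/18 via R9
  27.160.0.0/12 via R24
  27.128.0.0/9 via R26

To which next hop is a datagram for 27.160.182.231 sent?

R24

Routes whose prefix contains 27.160.182.231:
  0.0.0.0/0 (default, matches everything) -> R15
  24.0.0.0/6 (24.0.0.0 - 27.255.255.255) -> R12
  27.128.0.0/9 (27.128.0.0 - 27.255.255.255) -> R26
  27.160.0.0/11 (27.160.0.0 - 27.191.255.255) -> R20
  27.160.0.0/12 (27.160.0.0 - 27.175.255.255) -> R24
More-specific entries that do NOT match:
  27.160.182.232/29 (27.160.182.232 - 27.160.182.239) does not contain 27.160.182.231
  25.160.182.224/29 (25.160.182.224 - 25.160.182.231) does not contain 27.160.182.231
  27.160.182.128/26 (27.160.182.128 - 27.160.182.191) does not contain 27.160.182.231
  27.128.128.0/18 (27.128.128.0 - 27.128.191.255) does not contain 27.160.182.231
Longest matching prefix is /12 -> next hop R24.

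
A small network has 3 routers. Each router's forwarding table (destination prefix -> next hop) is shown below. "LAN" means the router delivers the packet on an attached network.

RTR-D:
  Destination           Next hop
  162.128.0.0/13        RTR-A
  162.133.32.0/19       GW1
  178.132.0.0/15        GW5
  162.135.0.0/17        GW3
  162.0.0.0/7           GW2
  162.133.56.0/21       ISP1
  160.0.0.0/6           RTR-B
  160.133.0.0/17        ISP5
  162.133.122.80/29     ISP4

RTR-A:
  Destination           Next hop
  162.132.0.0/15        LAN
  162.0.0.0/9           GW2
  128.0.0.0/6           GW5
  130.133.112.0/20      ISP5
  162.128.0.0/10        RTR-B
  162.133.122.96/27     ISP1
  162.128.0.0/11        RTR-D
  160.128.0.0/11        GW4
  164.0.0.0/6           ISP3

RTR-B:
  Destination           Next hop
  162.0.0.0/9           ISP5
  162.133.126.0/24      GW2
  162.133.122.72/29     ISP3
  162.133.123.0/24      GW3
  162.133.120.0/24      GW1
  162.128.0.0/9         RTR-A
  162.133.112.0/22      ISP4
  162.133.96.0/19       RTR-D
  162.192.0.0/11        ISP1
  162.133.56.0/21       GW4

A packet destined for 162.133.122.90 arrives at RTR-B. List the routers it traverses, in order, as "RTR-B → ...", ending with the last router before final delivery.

RTR-B → RTR-D → RTR-A

At RTR-B: longest match for 162.133.122.90 is 162.133.96.0/19 -> RTR-D
At RTR-D: longest match for 162.133.122.90 is 162.128.0.0/13 -> RTR-A
At RTR-A: longest match for 162.133.122.90 is 162.132.0.0/15 -> LAN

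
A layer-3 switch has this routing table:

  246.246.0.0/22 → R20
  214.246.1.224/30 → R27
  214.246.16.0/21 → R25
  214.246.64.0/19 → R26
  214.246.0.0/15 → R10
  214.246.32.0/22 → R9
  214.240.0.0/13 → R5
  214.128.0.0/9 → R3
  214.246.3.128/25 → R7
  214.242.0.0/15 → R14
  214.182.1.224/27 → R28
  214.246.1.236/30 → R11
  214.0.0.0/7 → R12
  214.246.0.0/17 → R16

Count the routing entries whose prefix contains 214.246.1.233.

Prefixes containing 214.246.1.233:
  214.0.0.0/7 (214.0.0.0 - 215.255.255.255)
  214.128.0.0/9 (214.128.0.0 - 214.255.255.255)
  214.240.0.0/13 (214.240.0.0 - 214.247.255.255)
  214.246.0.0/15 (214.246.0.0 - 214.247.255.255)
  214.246.0.0/17 (214.246.0.0 - 214.246.127.255)
Total matching entries: 5.

5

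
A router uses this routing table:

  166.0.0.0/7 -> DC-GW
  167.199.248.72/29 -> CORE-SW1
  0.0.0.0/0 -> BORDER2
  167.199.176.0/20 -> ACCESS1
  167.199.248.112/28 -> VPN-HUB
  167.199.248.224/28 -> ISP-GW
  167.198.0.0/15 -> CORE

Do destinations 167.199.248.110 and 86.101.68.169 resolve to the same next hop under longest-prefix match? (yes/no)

167.199.248.110: longest match 167.198.0.0/15 -> CORE
86.101.68.169: longest match 0.0.0.0/0 -> BORDER2

no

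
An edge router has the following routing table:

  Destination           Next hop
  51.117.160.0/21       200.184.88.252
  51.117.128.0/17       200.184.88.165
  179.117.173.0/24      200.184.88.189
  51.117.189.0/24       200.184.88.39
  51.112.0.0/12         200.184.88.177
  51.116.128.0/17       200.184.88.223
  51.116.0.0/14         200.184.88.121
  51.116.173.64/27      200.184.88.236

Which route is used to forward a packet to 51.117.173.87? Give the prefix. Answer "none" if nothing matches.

Entries matching 51.117.173.87:
  51.112.0.0/12 (51.112.0.0 - 51.127.255.255)
  51.116.0.0/14 (51.116.0.0 - 51.119.255.255)
  51.117.128.0/17 (51.117.128.0 - 51.117.255.255)
Most specific is 51.117.128.0/17.

51.117.128.0/17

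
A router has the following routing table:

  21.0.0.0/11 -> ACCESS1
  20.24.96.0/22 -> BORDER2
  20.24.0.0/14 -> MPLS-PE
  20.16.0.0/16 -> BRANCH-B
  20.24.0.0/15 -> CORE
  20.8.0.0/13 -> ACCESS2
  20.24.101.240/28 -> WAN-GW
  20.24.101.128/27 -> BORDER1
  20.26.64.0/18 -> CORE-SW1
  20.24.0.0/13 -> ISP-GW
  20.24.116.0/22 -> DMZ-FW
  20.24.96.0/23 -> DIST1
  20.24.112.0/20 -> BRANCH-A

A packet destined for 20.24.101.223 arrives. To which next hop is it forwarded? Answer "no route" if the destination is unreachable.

Routes whose prefix contains 20.24.101.223:
  20.24.0.0/13 (20.24.0.0 - 20.31.255.255) -> ISP-GW
  20.24.0.0/14 (20.24.0.0 - 20.27.255.255) -> MPLS-PE
  20.24.0.0/15 (20.24.0.0 - 20.25.255.255) -> CORE
More-specific entries that do NOT match:
  20.24.101.240/28 (20.24.101.240 - 20.24.101.255) does not contain 20.24.101.223
  20.24.101.128/27 (20.24.101.128 - 20.24.101.159) does not contain 20.24.101.223
  20.24.96.0/23 (20.24.96.0 - 20.24.97.255) does not contain 20.24.101.223
  20.24.96.0/22 (20.24.96.0 - 20.24.99.255) does not contain 20.24.101.223
  20.24.116.0/22 (20.24.116.0 - 20.24.119.255) does not contain 20.24.101.223
  20.24.112.0/20 (20.24.112.0 - 20.24.127.255) does not contain 20.24.101.223
  20.26.64.0/18 (20.26.64.0 - 20.26.127.255) does not contain 20.24.101.223
  20.16.0.0/16 (20.16.0.0 - 20.16.255.255) does not contain 20.24.101.223
Longest matching prefix is /15 -> next hop CORE.

CORE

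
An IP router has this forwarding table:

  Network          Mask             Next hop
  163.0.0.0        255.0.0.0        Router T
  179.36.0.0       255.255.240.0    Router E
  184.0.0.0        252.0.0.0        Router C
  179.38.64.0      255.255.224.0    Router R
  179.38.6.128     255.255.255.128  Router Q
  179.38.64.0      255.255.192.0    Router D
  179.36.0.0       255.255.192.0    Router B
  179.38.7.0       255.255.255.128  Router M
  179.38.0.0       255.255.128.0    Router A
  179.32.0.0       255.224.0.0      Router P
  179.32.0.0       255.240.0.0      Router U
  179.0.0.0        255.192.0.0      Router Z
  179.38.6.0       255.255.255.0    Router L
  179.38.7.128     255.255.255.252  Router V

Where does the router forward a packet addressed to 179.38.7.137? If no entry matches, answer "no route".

Router A

Routes whose prefix contains 179.38.7.137:
  179.0.0.0/10 (179.0.0.0 - 179.63.255.255) -> Router Z
  179.32.0.0/11 (179.32.0.0 - 179.63.255.255) -> Router P
  179.32.0.0/12 (179.32.0.0 - 179.47.255.255) -> Router U
  179.38.0.0/17 (179.38.0.0 - 179.38.127.255) -> Router A
More-specific entries that do NOT match:
  179.38.7.128/30 (179.38.7.128 - 179.38.7.131) does not contain 179.38.7.137
  179.38.6.128/25 (179.38.6.128 - 179.38.6.255) does not contain 179.38.7.137
  179.38.7.0/25 (179.38.7.0 - 179.38.7.127) does not contain 179.38.7.137
  179.38.6.0/24 (179.38.6.0 - 179.38.6.255) does not contain 179.38.7.137
  179.36.0.0/20 (179.36.0.0 - 179.36.15.255) does not contain 179.38.7.137
  179.38.64.0/19 (179.38.64.0 - 179.38.95.255) does not contain 179.38.7.137
  179.38.64.0/18 (179.38.64.0 - 179.38.127.255) does not contain 179.38.7.137
  179.36.0.0/18 (179.36.0.0 - 179.36.63.255) does not contain 179.38.7.137
Longest matching prefix is /17 -> next hop Router A.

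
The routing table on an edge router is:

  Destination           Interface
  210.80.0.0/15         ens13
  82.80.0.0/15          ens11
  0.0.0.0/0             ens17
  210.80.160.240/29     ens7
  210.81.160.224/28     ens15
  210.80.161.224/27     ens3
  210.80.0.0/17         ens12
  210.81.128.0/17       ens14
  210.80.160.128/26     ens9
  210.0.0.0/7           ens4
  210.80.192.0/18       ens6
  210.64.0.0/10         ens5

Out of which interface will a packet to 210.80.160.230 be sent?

ens13

Routes whose prefix contains 210.80.160.230:
  0.0.0.0/0 (default, matches everything) -> ens17
  210.0.0.0/7 (210.0.0.0 - 211.255.255.255) -> ens4
  210.64.0.0/10 (210.64.0.0 - 210.127.255.255) -> ens5
  210.80.0.0/15 (210.80.0.0 - 210.81.255.255) -> ens13
More-specific entries that do NOT match:
  210.80.160.240/29 (210.80.160.240 - 210.80.160.247) does not contain 210.80.160.230
  210.81.160.224/28 (210.81.160.224 - 210.81.160.239) does not contain 210.80.160.230
  210.80.161.224/27 (210.80.161.224 - 210.80.161.255) does not contain 210.80.160.230
  210.80.160.128/26 (210.80.160.128 - 210.80.160.191) does not contain 210.80.160.230
  210.80.192.0/18 (210.80.192.0 - 210.80.255.255) does not contain 210.80.160.230
  210.80.0.0/17 (210.80.0.0 - 210.80.127.255) does not contain 210.80.160.230
  210.81.128.0/17 (210.81.128.0 - 210.81.255.255) does not contain 210.80.160.230
Longest matching prefix is /15 -> interface ens13.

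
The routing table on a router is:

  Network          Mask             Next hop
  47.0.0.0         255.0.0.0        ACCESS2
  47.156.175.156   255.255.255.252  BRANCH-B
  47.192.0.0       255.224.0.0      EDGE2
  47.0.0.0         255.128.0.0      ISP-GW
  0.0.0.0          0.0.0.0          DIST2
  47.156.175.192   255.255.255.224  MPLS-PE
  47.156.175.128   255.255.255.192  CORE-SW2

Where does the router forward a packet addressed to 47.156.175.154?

Routes whose prefix contains 47.156.175.154:
  0.0.0.0/0 (default, matches everything) -> DIST2
  47.0.0.0/8 (47.0.0.0 - 47.255.255.255) -> ACCESS2
  47.156.175.128/26 (47.156.175.128 - 47.156.175.191) -> CORE-SW2
More-specific entries that do NOT match:
  47.156.175.156/30 (47.156.175.156 - 47.156.175.159) does not contain 47.156.175.154
  47.156.175.192/27 (47.156.175.192 - 47.156.175.223) does not contain 47.156.175.154
Longest matching prefix is /26 -> next hop CORE-SW2.

CORE-SW2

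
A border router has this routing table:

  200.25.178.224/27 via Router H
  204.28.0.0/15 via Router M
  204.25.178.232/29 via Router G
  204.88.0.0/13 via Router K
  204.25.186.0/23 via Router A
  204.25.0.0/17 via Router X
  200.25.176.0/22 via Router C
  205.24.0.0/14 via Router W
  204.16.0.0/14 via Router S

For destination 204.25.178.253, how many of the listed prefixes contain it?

No listed prefix contains 204.25.178.253.
Total matching entries: 0.

0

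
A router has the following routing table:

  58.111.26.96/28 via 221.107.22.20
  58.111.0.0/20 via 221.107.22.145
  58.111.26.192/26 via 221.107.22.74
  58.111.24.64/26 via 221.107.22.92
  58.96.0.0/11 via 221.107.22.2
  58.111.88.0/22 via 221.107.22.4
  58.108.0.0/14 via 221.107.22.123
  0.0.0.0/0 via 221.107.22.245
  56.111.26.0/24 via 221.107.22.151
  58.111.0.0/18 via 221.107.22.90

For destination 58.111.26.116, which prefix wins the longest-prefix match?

58.111.0.0/18

Entries matching 58.111.26.116:
  0.0.0.0/0 (default, matches everything)
  58.96.0.0/11 (58.96.0.0 - 58.127.255.255)
  58.108.0.0/14 (58.108.0.0 - 58.111.255.255)
  58.111.0.0/18 (58.111.0.0 - 58.111.63.255)
Most specific is 58.111.0.0/18.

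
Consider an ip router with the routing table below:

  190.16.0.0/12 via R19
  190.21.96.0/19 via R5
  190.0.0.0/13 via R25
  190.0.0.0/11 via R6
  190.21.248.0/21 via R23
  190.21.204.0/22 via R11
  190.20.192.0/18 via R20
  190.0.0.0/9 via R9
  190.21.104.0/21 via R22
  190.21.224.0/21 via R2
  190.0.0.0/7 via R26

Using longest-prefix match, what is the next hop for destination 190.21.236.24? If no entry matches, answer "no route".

R19

Routes whose prefix contains 190.21.236.24:
  190.0.0.0/7 (190.0.0.0 - 191.255.255.255) -> R26
  190.0.0.0/9 (190.0.0.0 - 190.127.255.255) -> R9
  190.0.0.0/11 (190.0.0.0 - 190.31.255.255) -> R6
  190.16.0.0/12 (190.16.0.0 - 190.31.255.255) -> R19
More-specific entries that do NOT match:
  190.21.204.0/22 (190.21.204.0 - 190.21.207.255) does not contain 190.21.236.24
  190.21.248.0/21 (190.21.248.0 - 190.21.255.255) does not contain 190.21.236.24
  190.21.104.0/21 (190.21.104.0 - 190.21.111.255) does not contain 190.21.236.24
  190.21.224.0/21 (190.21.224.0 - 190.21.231.255) does not contain 190.21.236.24
  190.21.96.0/19 (190.21.96.0 - 190.21.127.255) does not contain 190.21.236.24
  190.20.192.0/18 (190.20.192.0 - 190.20.255.255) does not contain 190.21.236.24
  190.0.0.0/13 (190.0.0.0 - 190.7.255.255) does not contain 190.21.236.24
Longest matching prefix is /12 -> next hop R19.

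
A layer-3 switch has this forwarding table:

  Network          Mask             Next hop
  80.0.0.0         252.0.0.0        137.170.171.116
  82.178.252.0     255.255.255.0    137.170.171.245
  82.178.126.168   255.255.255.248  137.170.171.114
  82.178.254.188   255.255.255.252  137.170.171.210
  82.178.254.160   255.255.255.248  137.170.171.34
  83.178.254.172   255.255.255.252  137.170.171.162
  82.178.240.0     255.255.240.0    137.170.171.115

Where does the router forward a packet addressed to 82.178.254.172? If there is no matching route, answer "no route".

137.170.171.115

Routes whose prefix contains 82.178.254.172:
  80.0.0.0/6 (80.0.0.0 - 83.255.255.255) -> 137.170.171.116
  82.178.240.0/20 (82.178.240.0 - 82.178.255.255) -> 137.170.171.115
More-specific entries that do NOT match:
  82.178.254.188/30 (82.178.254.188 - 82.178.254.191) does not contain 82.178.254.172
  83.178.254.172/30 (83.178.254.172 - 83.178.254.175) does not contain 82.178.254.172
  82.178.126.168/29 (82.178.126.168 - 82.178.126.175) does not contain 82.178.254.172
  82.178.254.160/29 (82.178.254.160 - 82.178.254.167) does not contain 82.178.254.172
  82.178.252.0/24 (82.178.252.0 - 82.178.252.255) does not contain 82.178.254.172
Longest matching prefix is /20 -> next hop 137.170.171.115.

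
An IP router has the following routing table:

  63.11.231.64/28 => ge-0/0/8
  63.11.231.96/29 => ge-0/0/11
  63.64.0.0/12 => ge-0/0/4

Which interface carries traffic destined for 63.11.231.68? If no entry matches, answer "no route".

Routes whose prefix contains 63.11.231.68:
  63.11.231.64/28 (63.11.231.64 - 63.11.231.79) -> ge-0/0/8
More-specific entries that do NOT match:
  63.11.231.96/29 (63.11.231.96 - 63.11.231.103) does not contain 63.11.231.68
Longest matching prefix is /28 -> interface ge-0/0/8.

ge-0/0/8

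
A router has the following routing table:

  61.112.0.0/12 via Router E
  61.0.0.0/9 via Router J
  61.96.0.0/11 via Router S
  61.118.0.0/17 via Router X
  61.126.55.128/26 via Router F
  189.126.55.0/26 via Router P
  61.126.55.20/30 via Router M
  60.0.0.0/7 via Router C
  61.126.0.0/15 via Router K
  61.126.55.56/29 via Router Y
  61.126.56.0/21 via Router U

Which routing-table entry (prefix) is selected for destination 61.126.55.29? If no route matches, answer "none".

61.126.0.0/15

Entries matching 61.126.55.29:
  60.0.0.0/7 (60.0.0.0 - 61.255.255.255)
  61.0.0.0/9 (61.0.0.0 - 61.127.255.255)
  61.96.0.0/11 (61.96.0.0 - 61.127.255.255)
  61.112.0.0/12 (61.112.0.0 - 61.127.255.255)
  61.126.0.0/15 (61.126.0.0 - 61.127.255.255)
Most specific is 61.126.0.0/15.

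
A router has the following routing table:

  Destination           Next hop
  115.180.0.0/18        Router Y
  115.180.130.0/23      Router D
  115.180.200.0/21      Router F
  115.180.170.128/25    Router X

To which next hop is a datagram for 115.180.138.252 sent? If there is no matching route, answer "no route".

no route

No entry's prefix contains 115.180.138.252; there is no default route.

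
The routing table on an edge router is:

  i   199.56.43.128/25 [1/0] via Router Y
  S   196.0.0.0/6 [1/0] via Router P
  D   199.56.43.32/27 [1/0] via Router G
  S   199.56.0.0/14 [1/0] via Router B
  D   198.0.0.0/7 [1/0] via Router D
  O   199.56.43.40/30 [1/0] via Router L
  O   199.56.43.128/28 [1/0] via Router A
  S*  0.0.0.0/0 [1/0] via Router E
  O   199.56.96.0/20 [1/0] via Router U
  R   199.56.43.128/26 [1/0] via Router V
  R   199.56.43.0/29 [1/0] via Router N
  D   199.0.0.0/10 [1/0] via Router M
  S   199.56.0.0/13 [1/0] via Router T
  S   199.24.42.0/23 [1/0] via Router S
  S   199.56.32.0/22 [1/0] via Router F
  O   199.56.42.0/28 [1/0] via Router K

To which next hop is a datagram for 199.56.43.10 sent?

Router B

Routes whose prefix contains 199.56.43.10:
  0.0.0.0/0 (default, matches everything) -> Router E
  196.0.0.0/6 (196.0.0.0 - 199.255.255.255) -> Router P
  198.0.0.0/7 (198.0.0.0 - 199.255.255.255) -> Router D
  199.0.0.0/10 (199.0.0.0 - 199.63.255.255) -> Router M
  199.56.0.0/13 (199.56.0.0 - 199.63.255.255) -> Router T
  199.56.0.0/14 (199.56.0.0 - 199.59.255.255) -> Router B
More-specific entries that do NOT match:
  199.56.43.40/30 (199.56.43.40 - 199.56.43.43) does not contain 199.56.43.10
  199.56.43.0/29 (199.56.43.0 - 199.56.43.7) does not contain 199.56.43.10
  199.56.43.128/28 (199.56.43.128 - 199.56.43.143) does not contain 199.56.43.10
  199.56.42.0/28 (199.56.42.0 - 199.56.42.15) does not contain 199.56.43.10
  199.56.43.32/27 (199.56.43.32 - 199.56.43.63) does not contain 199.56.43.10
  199.56.43.128/26 (199.56.43.128 - 199.56.43.191) does not contain 199.56.43.10
  199.56.43.128/25 (199.56.43.128 - 199.56.43.255) does not contain 199.56.43.10
  199.24.42.0/23 (199.24.42.0 - 199.24.43.255) does not contain 199.56.43.10
  199.56.32.0/22 (199.56.32.0 - 199.56.35.255) does not contain 199.56.43.10
  199.56.96.0/20 (199.56.96.0 - 199.56.111.255) does not contain 199.56.43.10
Longest matching prefix is /14 -> next hop Router B.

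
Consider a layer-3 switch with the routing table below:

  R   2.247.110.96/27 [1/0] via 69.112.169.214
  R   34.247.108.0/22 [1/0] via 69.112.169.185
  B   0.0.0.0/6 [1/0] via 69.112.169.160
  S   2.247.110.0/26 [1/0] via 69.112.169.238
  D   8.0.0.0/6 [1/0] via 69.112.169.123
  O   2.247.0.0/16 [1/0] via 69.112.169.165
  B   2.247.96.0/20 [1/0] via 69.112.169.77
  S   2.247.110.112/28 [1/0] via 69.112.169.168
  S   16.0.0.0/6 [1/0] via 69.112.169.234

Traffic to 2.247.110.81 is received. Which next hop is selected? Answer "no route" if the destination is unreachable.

Routes whose prefix contains 2.247.110.81:
  0.0.0.0/6 (0.0.0.0 - 3.255.255.255) -> 69.112.169.160
  2.247.0.0/16 (2.247.0.0 - 2.247.255.255) -> 69.112.169.165
  2.247.96.0/20 (2.247.96.0 - 2.247.111.255) -> 69.112.169.77
More-specific entries that do NOT match:
  2.247.110.112/28 (2.247.110.112 - 2.247.110.127) does not contain 2.247.110.81
  2.247.110.96/27 (2.247.110.96 - 2.247.110.127) does not contain 2.247.110.81
  2.247.110.0/26 (2.247.110.0 - 2.247.110.63) does not contain 2.247.110.81
  34.247.108.0/22 (34.247.108.0 - 34.247.111.255) does not contain 2.247.110.81
Longest matching prefix is /20 -> next hop 69.112.169.77.

69.112.169.77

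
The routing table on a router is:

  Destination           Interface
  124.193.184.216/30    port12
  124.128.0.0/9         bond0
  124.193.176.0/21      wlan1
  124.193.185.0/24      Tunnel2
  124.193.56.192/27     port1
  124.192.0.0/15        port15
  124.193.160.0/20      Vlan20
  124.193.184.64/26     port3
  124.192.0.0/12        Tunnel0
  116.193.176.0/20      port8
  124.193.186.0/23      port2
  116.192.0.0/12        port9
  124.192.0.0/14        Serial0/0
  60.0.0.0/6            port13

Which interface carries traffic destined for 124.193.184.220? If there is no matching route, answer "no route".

Routes whose prefix contains 124.193.184.220:
  124.128.0.0/9 (124.128.0.0 - 124.255.255.255) -> bond0
  124.192.0.0/12 (124.192.0.0 - 124.207.255.255) -> Tunnel0
  124.192.0.0/14 (124.192.0.0 - 124.195.255.255) -> Serial0/0
  124.192.0.0/15 (124.192.0.0 - 124.193.255.255) -> port15
More-specific entries that do NOT match:
  124.193.184.216/30 (124.193.184.216 - 124.193.184.219) does not contain 124.193.184.220
  124.193.56.192/27 (124.193.56.192 - 124.193.56.223) does not contain 124.193.184.220
  124.193.184.64/26 (124.193.184.64 - 124.193.184.127) does not contain 124.193.184.220
  124.193.185.0/24 (124.193.185.0 - 124.193.185.255) does not contain 124.193.184.220
  124.193.186.0/23 (124.193.186.0 - 124.193.187.255) does not contain 124.193.184.220
  124.193.176.0/21 (124.193.176.0 - 124.193.183.255) does not contain 124.193.184.220
  124.193.160.0/20 (124.193.160.0 - 124.193.175.255) does not contain 124.193.184.220
  116.193.176.0/20 (116.193.176.0 - 116.193.191.255) does not contain 124.193.184.220
Longest matching prefix is /15 -> interface port15.

port15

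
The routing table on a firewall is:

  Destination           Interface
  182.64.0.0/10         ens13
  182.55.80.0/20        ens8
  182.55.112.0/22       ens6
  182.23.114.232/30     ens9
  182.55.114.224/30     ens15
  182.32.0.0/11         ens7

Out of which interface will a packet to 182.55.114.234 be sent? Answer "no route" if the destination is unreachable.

ens6

Routes whose prefix contains 182.55.114.234:
  182.32.0.0/11 (182.32.0.0 - 182.63.255.255) -> ens7
  182.55.112.0/22 (182.55.112.0 - 182.55.115.255) -> ens6
More-specific entries that do NOT match:
  182.23.114.232/30 (182.23.114.232 - 182.23.114.235) does not contain 182.55.114.234
  182.55.114.224/30 (182.55.114.224 - 182.55.114.227) does not contain 182.55.114.234
Longest matching prefix is /22 -> interface ens6.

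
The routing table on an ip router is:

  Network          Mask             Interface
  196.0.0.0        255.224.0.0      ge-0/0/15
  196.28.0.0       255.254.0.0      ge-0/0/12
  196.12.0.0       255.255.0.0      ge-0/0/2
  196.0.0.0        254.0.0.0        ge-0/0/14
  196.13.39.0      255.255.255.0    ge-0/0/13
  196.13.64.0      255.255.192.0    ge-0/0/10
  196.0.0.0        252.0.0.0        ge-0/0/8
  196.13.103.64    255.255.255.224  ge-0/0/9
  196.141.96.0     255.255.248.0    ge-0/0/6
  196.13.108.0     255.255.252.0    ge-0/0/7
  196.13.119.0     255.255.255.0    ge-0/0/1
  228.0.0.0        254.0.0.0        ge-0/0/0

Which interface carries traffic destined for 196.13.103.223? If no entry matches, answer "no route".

ge-0/0/10

Routes whose prefix contains 196.13.103.223:
  196.0.0.0/6 (196.0.0.0 - 199.255.255.255) -> ge-0/0/8
  196.0.0.0/7 (196.0.0.0 - 197.255.255.255) -> ge-0/0/14
  196.0.0.0/11 (196.0.0.0 - 196.31.255.255) -> ge-0/0/15
  196.13.64.0/18 (196.13.64.0 - 196.13.127.255) -> ge-0/0/10
More-specific entries that do NOT match:
  196.13.103.64/27 (196.13.103.64 - 196.13.103.95) does not contain 196.13.103.223
  196.13.39.0/24 (196.13.39.0 - 196.13.39.255) does not contain 196.13.103.223
  196.13.119.0/24 (196.13.119.0 - 196.13.119.255) does not contain 196.13.103.223
  196.13.108.0/22 (196.13.108.0 - 196.13.111.255) does not contain 196.13.103.223
  196.141.96.0/21 (196.141.96.0 - 196.141.103.255) does not contain 196.13.103.223
Longest matching prefix is /18 -> interface ge-0/0/10.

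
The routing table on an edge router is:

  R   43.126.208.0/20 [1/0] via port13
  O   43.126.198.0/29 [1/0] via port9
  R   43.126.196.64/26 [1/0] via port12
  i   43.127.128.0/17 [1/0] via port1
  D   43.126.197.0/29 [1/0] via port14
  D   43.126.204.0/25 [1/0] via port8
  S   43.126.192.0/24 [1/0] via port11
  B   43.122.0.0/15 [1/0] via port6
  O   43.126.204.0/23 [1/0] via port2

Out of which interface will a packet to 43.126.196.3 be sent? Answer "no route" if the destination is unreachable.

No entry's prefix contains 43.126.196.3; there is no default route.

no route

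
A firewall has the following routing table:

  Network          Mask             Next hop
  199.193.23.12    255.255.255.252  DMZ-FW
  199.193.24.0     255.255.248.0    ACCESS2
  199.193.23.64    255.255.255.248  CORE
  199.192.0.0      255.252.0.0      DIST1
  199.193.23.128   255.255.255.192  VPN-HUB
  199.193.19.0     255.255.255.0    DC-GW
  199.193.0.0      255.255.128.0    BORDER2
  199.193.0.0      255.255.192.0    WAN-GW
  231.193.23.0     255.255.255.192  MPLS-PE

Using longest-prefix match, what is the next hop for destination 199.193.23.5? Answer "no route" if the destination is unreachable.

Routes whose prefix contains 199.193.23.5:
  199.192.0.0/14 (199.192.0.0 - 199.195.255.255) -> DIST1
  199.193.0.0/17 (199.193.0.0 - 199.193.127.255) -> BORDER2
  199.193.0.0/18 (199.193.0.0 - 199.193.63.255) -> WAN-GW
More-specific entries that do NOT match:
  199.193.23.12/30 (199.193.23.12 - 199.193.23.15) does not contain 199.193.23.5
  199.193.23.64/29 (199.193.23.64 - 199.193.23.71) does not contain 199.193.23.5
  199.193.23.128/26 (199.193.23.128 - 199.193.23.191) does not contain 199.193.23.5
  231.193.23.0/26 (231.193.23.0 - 231.193.23.63) does not contain 199.193.23.5
  199.193.19.0/24 (199.193.19.0 - 199.193.19.255) does not contain 199.193.23.5
  199.193.24.0/21 (199.193.24.0 - 199.193.31.255) does not contain 199.193.23.5
Longest matching prefix is /18 -> next hop WAN-GW.

WAN-GW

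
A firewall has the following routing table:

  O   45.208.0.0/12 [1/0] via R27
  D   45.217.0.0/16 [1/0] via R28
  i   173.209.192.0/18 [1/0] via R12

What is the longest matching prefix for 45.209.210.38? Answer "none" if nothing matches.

Entries matching 45.209.210.38:
  45.208.0.0/12 (45.208.0.0 - 45.223.255.255)
Most specific is 45.208.0.0/12.

45.208.0.0/12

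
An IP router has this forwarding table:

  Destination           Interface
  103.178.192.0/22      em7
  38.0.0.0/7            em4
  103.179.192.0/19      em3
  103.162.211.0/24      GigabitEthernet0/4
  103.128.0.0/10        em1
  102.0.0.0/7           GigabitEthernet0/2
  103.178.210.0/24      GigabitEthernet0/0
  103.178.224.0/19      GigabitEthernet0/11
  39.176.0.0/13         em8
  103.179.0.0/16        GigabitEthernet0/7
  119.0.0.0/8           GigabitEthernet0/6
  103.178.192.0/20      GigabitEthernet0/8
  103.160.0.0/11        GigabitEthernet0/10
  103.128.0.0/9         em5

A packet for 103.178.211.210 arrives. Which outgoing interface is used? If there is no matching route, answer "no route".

GigabitEthernet0/10

Routes whose prefix contains 103.178.211.210:
  102.0.0.0/7 (102.0.0.0 - 103.255.255.255) -> GigabitEthernet0/2
  103.128.0.0/9 (103.128.0.0 - 103.255.255.255) -> em5
  103.128.0.0/10 (103.128.0.0 - 103.191.255.255) -> em1
  103.160.0.0/11 (103.160.0.0 - 103.191.255.255) -> GigabitEthernet0/10
More-specific entries that do NOT match:
  103.162.211.0/24 (103.162.211.0 - 103.162.211.255) does not contain 103.178.211.210
  103.178.210.0/24 (103.178.210.0 - 103.178.210.255) does not contain 103.178.211.210
  103.178.192.0/22 (103.178.192.0 - 103.178.195.255) does not contain 103.178.211.210
  103.178.192.0/20 (103.178.192.0 - 103.178.207.255) does not contain 103.178.211.210
  103.179.192.0/19 (103.179.192.0 - 103.179.223.255) does not contain 103.178.211.210
  103.178.224.0/19 (103.178.224.0 - 103.178.255.255) does not contain 103.178.211.210
  103.179.0.0/16 (103.179.0.0 - 103.179.255.255) does not contain 103.178.211.210
  39.176.0.0/13 (39.176.0.0 - 39.183.255.255) does not contain 103.178.211.210
Longest matching prefix is /11 -> interface GigabitEthernet0/10.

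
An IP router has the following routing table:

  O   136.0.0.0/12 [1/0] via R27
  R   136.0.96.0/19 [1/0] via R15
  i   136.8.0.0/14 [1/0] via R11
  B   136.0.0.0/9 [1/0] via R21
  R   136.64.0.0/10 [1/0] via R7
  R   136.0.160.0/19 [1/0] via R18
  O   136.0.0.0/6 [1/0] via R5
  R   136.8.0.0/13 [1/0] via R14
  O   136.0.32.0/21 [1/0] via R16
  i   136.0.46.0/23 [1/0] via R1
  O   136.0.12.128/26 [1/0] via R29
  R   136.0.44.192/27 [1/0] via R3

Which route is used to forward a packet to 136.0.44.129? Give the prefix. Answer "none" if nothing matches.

136.0.0.0/12

Entries matching 136.0.44.129:
  136.0.0.0/6 (136.0.0.0 - 139.255.255.255)
  136.0.0.0/9 (136.0.0.0 - 136.127.255.255)
  136.0.0.0/12 (136.0.0.0 - 136.15.255.255)
Most specific is 136.0.0.0/12.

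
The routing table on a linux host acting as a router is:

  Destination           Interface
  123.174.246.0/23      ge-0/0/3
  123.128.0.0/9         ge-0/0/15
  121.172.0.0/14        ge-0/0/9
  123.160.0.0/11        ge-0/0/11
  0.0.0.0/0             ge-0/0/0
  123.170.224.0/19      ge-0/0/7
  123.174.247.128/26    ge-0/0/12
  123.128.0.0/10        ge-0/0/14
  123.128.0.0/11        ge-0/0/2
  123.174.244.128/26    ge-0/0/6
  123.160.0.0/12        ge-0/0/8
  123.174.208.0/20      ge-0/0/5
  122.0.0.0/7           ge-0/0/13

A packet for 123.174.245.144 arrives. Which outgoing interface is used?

Routes whose prefix contains 123.174.245.144:
  0.0.0.0/0 (default, matches everything) -> ge-0/0/0
  122.0.0.0/7 (122.0.0.0 - 123.255.255.255) -> ge-0/0/13
  123.128.0.0/9 (123.128.0.0 - 123.255.255.255) -> ge-0/0/15
  123.128.0.0/10 (123.128.0.0 - 123.191.255.255) -> ge-0/0/14
  123.160.0.0/11 (123.160.0.0 - 123.191.255.255) -> ge-0/0/11
  123.160.0.0/12 (123.160.0.0 - 123.175.255.255) -> ge-0/0/8
More-specific entries that do NOT match:
  123.174.247.128/26 (123.174.247.128 - 123.174.247.191) does not contain 123.174.245.144
  123.174.244.128/26 (123.174.244.128 - 123.174.244.191) does not contain 123.174.245.144
  123.174.246.0/23 (123.174.246.0 - 123.174.247.255) does not contain 123.174.245.144
  123.174.208.0/20 (123.174.208.0 - 123.174.223.255) does not contain 123.174.245.144
  123.170.224.0/19 (123.170.224.0 - 123.170.255.255) does not contain 123.174.245.144
  121.172.0.0/14 (121.172.0.0 - 121.175.255.255) does not contain 123.174.245.144
Longest matching prefix is /12 -> interface ge-0/0/8.

ge-0/0/8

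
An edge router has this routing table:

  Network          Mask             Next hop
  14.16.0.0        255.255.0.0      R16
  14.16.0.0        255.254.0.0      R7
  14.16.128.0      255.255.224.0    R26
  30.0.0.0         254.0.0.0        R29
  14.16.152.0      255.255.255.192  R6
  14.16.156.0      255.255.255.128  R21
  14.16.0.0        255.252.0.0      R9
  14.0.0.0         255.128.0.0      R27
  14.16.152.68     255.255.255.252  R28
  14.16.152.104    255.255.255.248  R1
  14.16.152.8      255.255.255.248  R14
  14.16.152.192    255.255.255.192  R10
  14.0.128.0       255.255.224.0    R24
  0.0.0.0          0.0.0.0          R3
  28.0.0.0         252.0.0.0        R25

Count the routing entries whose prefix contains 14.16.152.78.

6

Prefixes containing 14.16.152.78:
  0.0.0.0/0 (default, matches everything)
  14.0.0.0/9 (14.0.0.0 - 14.127.255.255)
  14.16.0.0/14 (14.16.0.0 - 14.19.255.255)
  14.16.0.0/15 (14.16.0.0 - 14.17.255.255)
  14.16.0.0/16 (14.16.0.0 - 14.16.255.255)
  14.16.128.0/19 (14.16.128.0 - 14.16.159.255)
Total matching entries: 6.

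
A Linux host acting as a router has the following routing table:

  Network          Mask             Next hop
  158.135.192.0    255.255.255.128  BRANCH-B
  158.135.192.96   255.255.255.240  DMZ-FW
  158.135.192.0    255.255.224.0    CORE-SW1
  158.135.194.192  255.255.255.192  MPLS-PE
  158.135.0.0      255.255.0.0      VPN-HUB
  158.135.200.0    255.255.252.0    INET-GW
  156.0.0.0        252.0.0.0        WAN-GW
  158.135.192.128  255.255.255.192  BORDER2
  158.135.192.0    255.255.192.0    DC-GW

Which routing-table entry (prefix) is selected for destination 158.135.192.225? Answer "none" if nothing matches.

Entries matching 158.135.192.225:
  156.0.0.0/6 (156.0.0.0 - 159.255.255.255)
  158.135.0.0/16 (158.135.0.0 - 158.135.255.255)
  158.135.192.0/18 (158.135.192.0 - 158.135.255.255)
  158.135.192.0/19 (158.135.192.0 - 158.135.223.255)
Most specific is 158.135.192.0/19.

158.135.192.0/19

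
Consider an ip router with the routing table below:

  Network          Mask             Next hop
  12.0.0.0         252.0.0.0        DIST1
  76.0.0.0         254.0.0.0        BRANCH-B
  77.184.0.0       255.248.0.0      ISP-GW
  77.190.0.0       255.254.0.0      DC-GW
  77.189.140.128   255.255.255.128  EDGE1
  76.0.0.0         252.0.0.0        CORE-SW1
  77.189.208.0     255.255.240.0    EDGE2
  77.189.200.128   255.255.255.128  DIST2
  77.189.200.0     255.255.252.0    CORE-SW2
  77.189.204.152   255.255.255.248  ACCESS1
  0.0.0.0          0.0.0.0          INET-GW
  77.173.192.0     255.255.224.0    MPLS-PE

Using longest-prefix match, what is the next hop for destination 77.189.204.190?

Routes whose prefix contains 77.189.204.190:
  0.0.0.0/0 (default, matches everything) -> INET-GW
  76.0.0.0/6 (76.0.0.0 - 79.255.255.255) -> CORE-SW1
  76.0.0.0/7 (76.0.0.0 - 77.255.255.255) -> BRANCH-B
  77.184.0.0/13 (77.184.0.0 - 77.191.255.255) -> ISP-GW
More-specific entries that do NOT match:
  77.189.204.152/29 (77.189.204.152 - 77.189.204.159) does not contain 77.189.204.190
  77.189.140.128/25 (77.189.140.128 - 77.189.140.255) does not contain 77.189.204.190
  77.189.200.128/25 (77.189.200.128 - 77.189.200.255) does not contain 77.189.204.190
  77.189.200.0/22 (77.189.200.0 - 77.189.203.255) does not contain 77.189.204.190
  77.189.208.0/20 (77.189.208.0 - 77.189.223.255) does not contain 77.189.204.190
  77.173.192.0/19 (77.173.192.0 - 77.173.223.255) does not contain 77.189.204.190
  77.190.0.0/15 (77.190.0.0 - 77.191.255.255) does not contain 77.189.204.190
Longest matching prefix is /13 -> next hop ISP-GW.

ISP-GW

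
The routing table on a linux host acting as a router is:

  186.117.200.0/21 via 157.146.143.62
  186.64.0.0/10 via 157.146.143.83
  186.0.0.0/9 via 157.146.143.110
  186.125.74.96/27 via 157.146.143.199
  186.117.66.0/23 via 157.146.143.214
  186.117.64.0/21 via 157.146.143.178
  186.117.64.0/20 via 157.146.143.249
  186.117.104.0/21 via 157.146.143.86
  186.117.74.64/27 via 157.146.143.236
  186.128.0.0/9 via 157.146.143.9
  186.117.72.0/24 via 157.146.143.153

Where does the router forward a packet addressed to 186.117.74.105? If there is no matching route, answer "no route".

Routes whose prefix contains 186.117.74.105:
  186.0.0.0/9 (186.0.0.0 - 186.127.255.255) -> 157.146.143.110
  186.64.0.0/10 (186.64.0.0 - 186.127.255.255) -> 157.146.143.83
  186.117.64.0/20 (186.117.64.0 - 186.117.79.255) -> 157.146.143.249
More-specific entries that do NOT match:
  186.125.74.96/27 (186.125.74.96 - 186.125.74.127) does not contain 186.117.74.105
  186.117.74.64/27 (186.117.74.64 - 186.117.74.95) does not contain 186.117.74.105
  186.117.72.0/24 (186.117.72.0 - 186.117.72.255) does not contain 186.117.74.105
  186.117.66.0/23 (186.117.66.0 - 186.117.67.255) does not contain 186.117.74.105
  186.117.200.0/21 (186.117.200.0 - 186.117.207.255) does not contain 186.117.74.105
  186.117.64.0/21 (186.117.64.0 - 186.117.71.255) does not contain 186.117.74.105
  186.117.104.0/21 (186.117.104.0 - 186.117.111.255) does not contain 186.117.74.105
Longest matching prefix is /20 -> next hop 157.146.143.249.

157.146.143.249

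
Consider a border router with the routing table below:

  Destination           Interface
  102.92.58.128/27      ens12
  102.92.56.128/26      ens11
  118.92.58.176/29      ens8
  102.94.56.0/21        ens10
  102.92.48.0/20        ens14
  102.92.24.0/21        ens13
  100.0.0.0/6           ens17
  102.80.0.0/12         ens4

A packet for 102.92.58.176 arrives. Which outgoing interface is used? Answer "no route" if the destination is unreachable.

Routes whose prefix contains 102.92.58.176:
  100.0.0.0/6 (100.0.0.0 - 103.255.255.255) -> ens17
  102.80.0.0/12 (102.80.0.0 - 102.95.255.255) -> ens4
  102.92.48.0/20 (102.92.48.0 - 102.92.63.255) -> ens14
More-specific entries that do NOT match:
  118.92.58.176/29 (118.92.58.176 - 118.92.58.183) does not contain 102.92.58.176
  102.92.58.128/27 (102.92.58.128 - 102.92.58.159) does not contain 102.92.58.176
  102.92.56.128/26 (102.92.56.128 - 102.92.56.191) does not contain 102.92.58.176
  102.94.56.0/21 (102.94.56.0 - 102.94.63.255) does not contain 102.92.58.176
  102.92.24.0/21 (102.92.24.0 - 102.92.31.255) does not contain 102.92.58.176
Longest matching prefix is /20 -> interface ens14.

ens14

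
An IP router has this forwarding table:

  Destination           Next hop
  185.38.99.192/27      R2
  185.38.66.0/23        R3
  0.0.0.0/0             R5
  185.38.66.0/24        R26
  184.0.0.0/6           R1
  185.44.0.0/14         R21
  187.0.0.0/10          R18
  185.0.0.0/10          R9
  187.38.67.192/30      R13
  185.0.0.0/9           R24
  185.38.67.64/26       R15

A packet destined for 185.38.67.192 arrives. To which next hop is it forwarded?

Routes whose prefix contains 185.38.67.192:
  0.0.0.0/0 (default, matches everything) -> R5
  184.0.0.0/6 (184.0.0.0 - 187.255.255.255) -> R1
  185.0.0.0/9 (185.0.0.0 - 185.127.255.255) -> R24
  185.0.0.0/10 (185.0.0.0 - 185.63.255.255) -> R9
  185.38.66.0/23 (185.38.66.0 - 185.38.67.255) -> R3
More-specific entries that do NOT match:
  187.38.67.192/30 (187.38.67.192 - 187.38.67.195) does not contain 185.38.67.192
  185.38.99.192/27 (185.38.99.192 - 185.38.99.223) does not contain 185.38.67.192
  185.38.67.64/26 (185.38.67.64 - 185.38.67.127) does not contain 185.38.67.192
  185.38.66.0/24 (185.38.66.0 - 185.38.66.255) does not contain 185.38.67.192
Longest matching prefix is /23 -> next hop R3.

R3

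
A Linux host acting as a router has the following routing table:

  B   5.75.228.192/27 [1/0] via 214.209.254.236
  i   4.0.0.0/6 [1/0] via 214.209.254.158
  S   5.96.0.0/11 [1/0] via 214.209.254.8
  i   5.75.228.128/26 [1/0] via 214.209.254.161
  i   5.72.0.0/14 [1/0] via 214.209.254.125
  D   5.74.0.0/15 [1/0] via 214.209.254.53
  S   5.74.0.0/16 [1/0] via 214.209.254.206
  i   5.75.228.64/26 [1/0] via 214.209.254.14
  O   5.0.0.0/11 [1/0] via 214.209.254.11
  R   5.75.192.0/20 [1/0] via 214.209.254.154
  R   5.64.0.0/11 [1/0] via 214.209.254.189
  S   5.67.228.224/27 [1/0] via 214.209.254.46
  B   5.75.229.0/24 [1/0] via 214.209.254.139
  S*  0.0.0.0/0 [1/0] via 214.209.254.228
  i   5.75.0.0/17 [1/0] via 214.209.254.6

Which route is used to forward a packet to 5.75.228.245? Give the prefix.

5.74.0.0/15

Entries matching 5.75.228.245:
  0.0.0.0/0 (default, matches everything)
  4.0.0.0/6 (4.0.0.0 - 7.255.255.255)
  5.64.0.0/11 (5.64.0.0 - 5.95.255.255)
  5.72.0.0/14 (5.72.0.0 - 5.75.255.255)
  5.74.0.0/15 (5.74.0.0 - 5.75.255.255)
Most specific is 5.74.0.0/15.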